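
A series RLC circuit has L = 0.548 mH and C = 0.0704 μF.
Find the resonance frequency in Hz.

Step 1 — Resonance condition Im(Z)=0 gives ω₀ = 1/√(LC).
Step 2 — ω₀ = 1/√(0.000548·7.04e-08) = 1.61e+05 rad/s.
Step 3 — f₀ = ω₀/(2π) = 2.562e+04 Hz.

f₀ = 2.562e+04 Hz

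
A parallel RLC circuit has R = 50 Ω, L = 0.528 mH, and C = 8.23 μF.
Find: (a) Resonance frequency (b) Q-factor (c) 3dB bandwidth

Step 1 — Resonance: ω₀ = 1/√(LC) = 1/√(0.000528·8.23e-06) = 1.517e+04 rad/s.
Step 2 — f₀ = ω₀/(2π) = 2414 Hz.
Step 3 — Parallel Q: Q = R/(ω₀L) = 50/(1.517e+04·0.000528) = 6.242.
Step 4 — Bandwidth: Δω = ω₀/Q = 2430 rad/s; BW = Δω/(2π) = 386.8 Hz.

(a) f₀ = 2414 Hz  (b) Q = 6.242  (c) BW = 386.8 Hz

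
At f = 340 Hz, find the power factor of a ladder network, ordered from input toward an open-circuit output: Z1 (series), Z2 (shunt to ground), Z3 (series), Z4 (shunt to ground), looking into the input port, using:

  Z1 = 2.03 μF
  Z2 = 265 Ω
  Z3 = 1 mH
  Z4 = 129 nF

Step 1 — Angular frequency: ω = 2π·f = 2π·340 = 2136 rad/s.
Step 2 — Component impedances:
  Z1: Z = 1/(jωC) = -j/(ω·C) = 0 - j230.6 Ω
  Z2: Z = R = 265 Ω
  Z3: Z = jωL = j·2136·0.001 = 0 + j2.136 Ω
  Z4: Z = 1/(jωC) = -j/(ω·C) = 0 - j3629 Ω
Step 3 — Ladder network (open output): work backward from the far end, alternating series and parallel combinations. Z_in = 263.6 - j249.9 Ω = 363.2∠-43.5° Ω.
Step 4 — Power factor: PF = cos(φ) = Re(Z)/|Z| = 263.6/363.2 = 0.7258.
Step 5 — Type: Im(Z) = -249.9 ⇒ leading (phase φ = -43.5°).

PF = 0.7258 (leading, φ = -43.5°)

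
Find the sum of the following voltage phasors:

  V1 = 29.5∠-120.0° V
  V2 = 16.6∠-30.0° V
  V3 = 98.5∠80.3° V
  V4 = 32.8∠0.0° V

Step 1 — Convert each phasor to rectangular form:
  V1 = 29.5·(cos(-120.0°) + j·sin(-120.0°)) = -14.75 - j25.55 V
  V2 = 16.6·(cos(-30.0°) + j·sin(-30.0°)) = 14.38 - j8.3 V
  V3 = 98.5·(cos(80.3°) + j·sin(80.3°)) = 16.6 + j97.09 V
  V4 = 32.8·(cos(0.0°) + j·sin(0.0°)) = 32.8 V
Step 2 — Sum components: V_total = 49.02 + j63.24 V.
Step 3 — Convert to polar: |V_total| = 80.02 V, ∠V_total = 52.2°.

V_total = 80.02∠52.2° V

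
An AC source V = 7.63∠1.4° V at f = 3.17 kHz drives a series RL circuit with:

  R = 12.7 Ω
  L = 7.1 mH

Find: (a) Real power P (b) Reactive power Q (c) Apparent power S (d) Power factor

Step 1 — Angular frequency: ω = 2π·f = 2π·3170 = 1.992e+04 rad/s.
Step 2 — Component impedances:
  R: Z = R = 12.7 Ω
  L: Z = jωL = j·1.992e+04·0.0071 = 0 + j141.4 Ω
Step 3 — Series combination: Z_total = R + L = 12.7 + j141.4 Ω = 142∠84.9° Ω.
Step 4 — Source phasor: V = 7.63∠1.4° V = 7.628 + j0.1864 V.
Step 5 — Current: I = V / Z = 0.006113 - j0.05339 A = 0.05374∠-83.5° A.
Step 6 — Complex power: S = V·I* = 0.03667 + j0.4084 VA.
Step 7 — Real power: P = Re(S) = 0.03667 W.
Step 8 — Reactive power: Q = Im(S) = 0.4084 VAR.
Step 9 — Apparent power: |S| = 0.41 VA.
Step 10 — Power factor: PF = P/|S| = 0.08945 (lagging).

(a) P = 0.03667 W  (b) Q = 0.4084 VAR  (c) S = 0.41 VA  (d) PF = 0.08945 (lagging)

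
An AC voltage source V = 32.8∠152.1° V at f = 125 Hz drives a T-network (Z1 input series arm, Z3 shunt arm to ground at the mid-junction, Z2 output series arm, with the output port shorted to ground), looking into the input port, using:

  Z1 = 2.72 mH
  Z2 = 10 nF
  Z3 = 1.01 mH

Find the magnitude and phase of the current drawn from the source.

Step 1 — Angular frequency: ω = 2π·f = 2π·125 = 785.4 rad/s.
Step 2 — Component impedances:
  Z1: Z = jωL = j·785.4·0.00272 = 0 + j2.136 Ω
  Z2: Z = 1/(jωC) = -j/(ω·C) = 0 - j1.273e+05 Ω
  Z3: Z = jωL = j·785.4·0.00101 = 0 + j0.7933 Ω
Step 3 — With the output port shorted to ground, the output series arm Z2 runs from the junction to ground; the shunt arm Z3 also runs from the junction to ground. They appear in parallel: Z3 || Z2 = 0 + j0.7933 Ω.
Step 4 — Series with input arm Z1: Z_in = Z1 + (Z3 || Z2) = 0 + j2.93 Ω = 2.93∠90.0° Ω.
Step 5 — Source phasor: V = 32.8∠152.1° V = -28.99 + j15.35 V.
Step 6 — Ohm's law: I = V / Z_total = (-28.99 + j15.35) / (0 + j2.93) = 5.239 + j9.895 A.
Step 7 — Convert to polar: |I| = 11.2 A, ∠I = 62.1°.

I = 11.2∠62.1° A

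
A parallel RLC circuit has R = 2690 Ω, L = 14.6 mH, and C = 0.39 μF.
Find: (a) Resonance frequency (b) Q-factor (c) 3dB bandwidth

Step 1 — Resonance: ω₀ = 1/√(LC) = 1/√(0.0146·3.9e-07) = 1.325e+04 rad/s.
Step 2 — f₀ = ω₀/(2π) = 2109 Hz.
Step 3 — Parallel Q: Q = R/(ω₀L) = 2690/(1.325e+04·0.0146) = 13.9.
Step 4 — Bandwidth: Δω = ω₀/Q = 953.2 rad/s; BW = Δω/(2π) = 151.7 Hz.

(a) f₀ = 2109 Hz  (b) Q = 13.9  (c) BW = 151.7 Hz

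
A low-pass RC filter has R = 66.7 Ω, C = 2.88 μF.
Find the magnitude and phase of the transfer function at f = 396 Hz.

Step 1 — Angular frequency: ω = 2π·396 = 2488 rad/s.
Step 2 — Transfer function: H(jω) = 1/(1 + jωRC).
Step 3 — Denominator: 1 + jωRC = 1 + j·2488·66.7·2.88e-06 = 1 + j0.478.
Step 4 — H = 0.814 - j0.3891.
Step 5 — Magnitude: |H| = 0.9022 (-0.9 dB); phase: φ = -25.5°.

|H| = 0.9022 (-0.9 dB), φ = -25.5°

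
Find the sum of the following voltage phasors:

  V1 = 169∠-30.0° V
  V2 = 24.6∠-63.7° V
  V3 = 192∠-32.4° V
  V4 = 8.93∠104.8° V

Step 1 — Convert each phasor to rectangular form:
  V1 = 169·(cos(-30.0°) + j·sin(-30.0°)) = 146.4 - j84.5 V
  V2 = 24.6·(cos(-63.7°) + j·sin(-63.7°)) = 10.9 - j22.05 V
  V3 = 192·(cos(-32.4°) + j·sin(-32.4°)) = 162.1 - j102.9 V
  V4 = 8.93·(cos(104.8°) + j·sin(104.8°)) = -2.281 + j8.634 V
Step 2 — Sum components: V_total = 317.1 - j200.8 V.
Step 3 — Convert to polar: |V_total| = 375.3 V, ∠V_total = -32.3°.

V_total = 375.3∠-32.3° V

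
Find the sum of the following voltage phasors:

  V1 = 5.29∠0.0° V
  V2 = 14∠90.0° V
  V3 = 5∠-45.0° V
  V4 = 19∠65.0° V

Step 1 — Convert each phasor to rectangular form:
  V1 = 5.29·(cos(0.0°) + j·sin(0.0°)) = 5.29 V
  V2 = 14·(cos(90.0°) + j·sin(90.0°)) = 0 + j14 V
  V3 = 5·(cos(-45.0°) + j·sin(-45.0°)) = 3.536 - j3.536 V
  V4 = 19·(cos(65.0°) + j·sin(65.0°)) = 8.03 + j17.22 V
Step 2 — Sum components: V_total = 16.86 + j27.68 V.
Step 3 — Convert to polar: |V_total| = 32.41 V, ∠V_total = 58.7°.

V_total = 32.41∠58.7° V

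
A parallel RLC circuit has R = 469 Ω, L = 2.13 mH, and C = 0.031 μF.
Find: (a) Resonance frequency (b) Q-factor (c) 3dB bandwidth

Step 1 — Resonance: ω₀ = 1/√(LC) = 1/√(0.00213·3.1e-08) = 1.231e+05 rad/s.
Step 2 — f₀ = ω₀/(2π) = 1.959e+04 Hz.
Step 3 — Parallel Q: Q = R/(ω₀L) = 469/(1.231e+05·0.00213) = 1.789.
Step 4 — Bandwidth: Δω = ω₀/Q = 6.878e+04 rad/s; BW = Δω/(2π) = 1.095e+04 Hz.

(a) f₀ = 1.959e+04 Hz  (b) Q = 1.789  (c) BW = 1.095e+04 Hz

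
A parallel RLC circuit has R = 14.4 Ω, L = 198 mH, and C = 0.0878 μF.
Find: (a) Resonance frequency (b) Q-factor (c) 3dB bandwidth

Step 1 — Resonance: ω₀ = 1/√(LC) = 1/√(0.198·8.78e-08) = 7584 rad/s.
Step 2 — f₀ = ω₀/(2π) = 1207 Hz.
Step 3 — Parallel Q: Q = R/(ω₀L) = 14.4/(7584·0.198) = 0.009589.
Step 4 — Bandwidth: Δω = ω₀/Q = 7.909e+05 rad/s; BW = Δω/(2π) = 1.259e+05 Hz.

(a) f₀ = 1207 Hz  (b) Q = 0.009589  (c) BW = 1.259e+05 Hz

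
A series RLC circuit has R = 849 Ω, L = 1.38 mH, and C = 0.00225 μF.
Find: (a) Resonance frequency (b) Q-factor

Step 1 — Resonance condition Im(Z)=0 gives ω₀ = 1/√(LC).
Step 2 — ω₀ = 1/√(0.00138·2.25e-09) = 5.675e+05 rad/s.
Step 3 — f₀ = ω₀/(2π) = 9.032e+04 Hz.
Step 4 — Series Q: Q = ω₀L/R = 5.675e+05·0.00138/849 = 0.9224.

(a) f₀ = 9.032e+04 Hz  (b) Q = 0.9224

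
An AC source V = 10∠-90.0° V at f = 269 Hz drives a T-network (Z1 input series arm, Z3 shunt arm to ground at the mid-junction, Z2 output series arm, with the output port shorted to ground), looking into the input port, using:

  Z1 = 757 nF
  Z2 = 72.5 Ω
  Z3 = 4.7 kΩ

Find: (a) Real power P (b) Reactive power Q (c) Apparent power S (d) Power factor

Step 1 — Angular frequency: ω = 2π·f = 2π·269 = 1690 rad/s.
Step 2 — Component impedances:
  Z1: Z = 1/(jωC) = -j/(ω·C) = 0 - j781.6 Ω
  Z2: Z = R = 72.5 Ω
  Z3: Z = R = 4700 Ω
Step 3 — With the output port shorted to ground, the output series arm Z2 runs from the junction to ground; the shunt arm Z3 also runs from the junction to ground. They appear in parallel: Z3 || Z2 = 71.4 Ω.
Step 4 — Series with input arm Z1: Z_in = Z1 + (Z3 || Z2) = 71.4 - j781.6 Ω = 784.8∠-84.8° Ω.
Step 5 — Source phasor: V = 10∠-90.0° V = 0 - j10 V.
Step 6 — Current: I = V / Z = 0.01269 - j0.001159 A = 0.01274∠-5.2° A.
Step 7 — Complex power: S = V·I* = 0.01159 - j0.1269 VA.
Step 8 — Real power: P = Re(S) = 0.01159 W.
Step 9 — Reactive power: Q = Im(S) = -0.1269 VAR.
Step 10 — Apparent power: |S| = 0.1274 VA.
Step 11 — Power factor: PF = P/|S| = 0.09097 (leading).

(a) P = 0.01159 W  (b) Q = -0.1269 VAR  (c) S = 0.1274 VA  (d) PF = 0.09097 (leading)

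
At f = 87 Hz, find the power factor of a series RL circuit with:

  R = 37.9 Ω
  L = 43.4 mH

Step 1 — Angular frequency: ω = 2π·f = 2π·87 = 546.6 rad/s.
Step 2 — Component impedances:
  R: Z = R = 37.9 Ω
  L: Z = jωL = j·546.6·0.0434 = 0 + j23.72 Ω
Step 3 — Series combination: Z_total = R + L = 37.9 + j23.72 Ω = 44.71∠32.0° Ω.
Step 4 — Power factor: PF = cos(φ) = Re(Z)/|Z| = 37.9/44.713 = 0.8476.
Step 5 — Type: Im(Z) = 23.72 ⇒ lagging (phase φ = 32.0°).

PF = 0.8476 (lagging, φ = 32.0°)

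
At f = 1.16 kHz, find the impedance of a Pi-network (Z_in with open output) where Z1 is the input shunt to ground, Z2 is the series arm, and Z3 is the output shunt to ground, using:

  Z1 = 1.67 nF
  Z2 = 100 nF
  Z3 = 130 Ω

Step 1 — Angular frequency: ω = 2π·f = 2π·1160 = 7288 rad/s.
Step 2 — Component impedances:
  Z1: Z = 1/(jωC) = -j/(ω·C) = 0 - j8.216e+04 Ω
  Z2: Z = 1/(jωC) = -j/(ω·C) = 0 - j1372 Ω
  Z3: Z = R = 130 Ω
Step 3 — With open output, the series arm Z2 and the output shunt Z3 appear in series to ground: Z2 + Z3 = 130 - j1372 Ω.
Step 4 — Parallel with input shunt Z1: Z_in = Z1 || (Z2 + Z3) = 125.8 - j1350 Ω = 1356∠-84.7° Ω.

Z = 125.8 - j1350 Ω = 1356∠-84.7° Ω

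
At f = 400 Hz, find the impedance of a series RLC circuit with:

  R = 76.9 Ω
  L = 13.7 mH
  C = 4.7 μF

Step 1 — Angular frequency: ω = 2π·f = 2π·400 = 2513 rad/s.
Step 2 — Component impedances:
  R: Z = R = 76.9 Ω
  L: Z = jωL = j·2513·0.0137 = 0 + j34.43 Ω
  C: Z = 1/(jωC) = -j/(ω·C) = 0 - j84.66 Ω
Step 3 — Series combination: Z_total = R + L + C = 76.9 - j50.23 Ω = 91.85∠-33.1° Ω.

Z = 76.9 - j50.23 Ω = 91.85∠-33.1° Ω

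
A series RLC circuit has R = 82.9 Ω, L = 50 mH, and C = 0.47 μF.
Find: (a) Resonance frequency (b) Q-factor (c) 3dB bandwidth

Step 1 — Resonance: ω₀ = 1/√(LC) = 1/√(0.05·4.7e-07) = 6523 rad/s.
Step 2 — f₀ = ω₀/(2π) = 1038 Hz.
Step 3 — Series Q: Q = ω₀L/R = 6523·0.05/82.9 = 3.934.
Step 4 — Bandwidth: Δω = ω₀/Q = 1658 rad/s; BW = Δω/(2π) = 263.9 Hz.

(a) f₀ = 1038 Hz  (b) Q = 3.934  (c) BW = 263.9 Hz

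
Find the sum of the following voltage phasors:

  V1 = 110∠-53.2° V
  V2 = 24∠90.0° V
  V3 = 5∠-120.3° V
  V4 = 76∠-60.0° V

Step 1 — Convert each phasor to rectangular form:
  V1 = 110·(cos(-53.2°) + j·sin(-53.2°)) = 65.89 - j88.08 V
  V2 = 24·(cos(90.0°) + j·sin(90.0°)) = 0 + j24 V
  V3 = 5·(cos(-120.3°) + j·sin(-120.3°)) = -2.523 - j4.317 V
  V4 = 76·(cos(-60.0°) + j·sin(-60.0°)) = 38 - j65.82 V
Step 2 — Sum components: V_total = 101.4 - j134.2 V.
Step 3 — Convert to polar: |V_total| = 168.2 V, ∠V_total = -52.9°.

V_total = 168.2∠-52.9° V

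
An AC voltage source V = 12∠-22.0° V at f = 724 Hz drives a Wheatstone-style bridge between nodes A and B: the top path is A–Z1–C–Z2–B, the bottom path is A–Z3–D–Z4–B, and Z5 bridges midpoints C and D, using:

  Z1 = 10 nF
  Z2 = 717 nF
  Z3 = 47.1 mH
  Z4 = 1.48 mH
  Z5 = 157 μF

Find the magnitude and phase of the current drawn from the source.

Step 1 — Angular frequency: ω = 2π·f = 2π·724 = 4549 rad/s.
Step 2 — Component impedances:
  Z1: Z = 1/(jωC) = -j/(ω·C) = 0 - j2.198e+04 Ω
  Z2: Z = 1/(jωC) = -j/(ω·C) = 0 - j306.6 Ω
  Z3: Z = jωL = j·4549·0.0471 = 0 + j214.3 Ω
  Z4: Z = jωL = j·4549·0.00148 = 0 + j6.733 Ω
  Z5: Z = 1/(jωC) = -j/(ω·C) = 0 - j1.4 Ω
Step 3 — Bridge requires nodal analysis (the Z5 bridge couples midpoints C and D, so the two paths cannot be reduced to a simple series/parallel combination). Setting node B to ground and injecting 1 A at node A, the 3-node admittance system at A, C, D solves to V_A = Z_AB = 0 + j223.3 Ω = 223.3∠90.0° Ω.
Step 4 — Source phasor: V = 12∠-22.0° V = 11.13 - j4.495 V.
Step 5 — Ohm's law: I = V / Z_total = (11.13 - j4.495) / (0 + j223.3) = -0.02014 - j0.04984 A.
Step 6 — Convert to polar: |I| = 0.05375 A, ∠I = -112.0°.

I = 0.05375∠-112.0° A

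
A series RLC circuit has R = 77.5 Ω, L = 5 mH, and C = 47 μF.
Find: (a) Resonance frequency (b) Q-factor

Step 1 — Resonance condition Im(Z)=0 gives ω₀ = 1/√(LC).
Step 2 — ω₀ = 1/√(0.005·4.7e-05) = 2063 rad/s.
Step 3 — f₀ = ω₀/(2π) = 328.3 Hz.
Step 4 — Series Q: Q = ω₀L/R = 2063·0.005/77.5 = 0.1331.

(a) f₀ = 328.3 Hz  (b) Q = 0.1331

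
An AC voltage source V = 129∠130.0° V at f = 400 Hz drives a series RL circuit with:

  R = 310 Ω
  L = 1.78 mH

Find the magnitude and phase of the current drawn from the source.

Step 1 — Angular frequency: ω = 2π·f = 2π·400 = 2513 rad/s.
Step 2 — Component impedances:
  R: Z = R = 310 Ω
  L: Z = jωL = j·2513·0.00178 = 0 + j4.474 Ω
Step 3 — Series combination: Z_total = R + L = 310 + j4.474 Ω = 310∠0.8° Ω.
Step 4 — Source phasor: V = 129∠130.0° V = -82.92 + j98.82 V.
Step 5 — Ohm's law: I = V / Z_total = (-82.92 + j98.82) / (310 + j4.474) = -0.2628 + j0.3226 A.
Step 6 — Convert to polar: |I| = 0.4161 A, ∠I = 129.2°.

I = 0.4161∠129.2° A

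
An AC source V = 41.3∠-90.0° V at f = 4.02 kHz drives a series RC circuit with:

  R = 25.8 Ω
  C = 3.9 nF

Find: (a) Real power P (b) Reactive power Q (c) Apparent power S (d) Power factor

Step 1 — Angular frequency: ω = 2π·f = 2π·4020 = 2.526e+04 rad/s.
Step 2 — Component impedances:
  R: Z = R = 25.8 Ω
  C: Z = 1/(jωC) = -j/(ω·C) = 0 - j1.015e+04 Ω
Step 3 — Series combination: Z_total = R + C = 25.8 - j1.015e+04 Ω = 1.015e+04∠-89.9° Ω.
Step 4 — Source phasor: V = 41.3∠-90.0° V = 0 - j41.3 V.
Step 5 — Current: I = V / Z = 0.004068 - j1.034e-05 A = 0.004068∠-0.1° A.
Step 6 — Complex power: S = V·I* = 0.000427 - j0.168 VA.
Step 7 — Real power: P = Re(S) = 0.000427 W.
Step 8 — Reactive power: Q = Im(S) = -0.168 VAR.
Step 9 — Apparent power: |S| = 0.168 VA.
Step 10 — Power factor: PF = P/|S| = 0.002541 (leading).

(a) P = 0.000427 W  (b) Q = -0.168 VAR  (c) S = 0.168 VA  (d) PF = 0.002541 (leading)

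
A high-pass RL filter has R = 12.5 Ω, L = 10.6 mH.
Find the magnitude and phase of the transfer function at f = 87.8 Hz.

Step 1 — Angular frequency: ω = 2π·87.8 = 551.7 rad/s.
Step 2 — Transfer function: H(jω) = jωL/(R + jωL).
Step 3 — Numerator jωL = j·5.848; denominator R + jωL = 12.5 + j5.848.
Step 4 — H = 0.1796 + j0.3838.
Step 5 — Magnitude: |H| = 0.4237 (-7.5 dB); phase: φ = 64.9°.

|H| = 0.4237 (-7.5 dB), φ = 64.9°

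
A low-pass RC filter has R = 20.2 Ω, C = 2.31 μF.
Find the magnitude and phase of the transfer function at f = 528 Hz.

Step 1 — Angular frequency: ω = 2π·528 = 3318 rad/s.
Step 2 — Transfer function: H(jω) = 1/(1 + jωRC).
Step 3 — Denominator: 1 + jωRC = 1 + j·3318·20.2·2.31e-06 = 1 + j0.1548.
Step 4 — H = 0.9766 - j0.1512.
Step 5 — Magnitude: |H| = 0.9882 (-0.1 dB); phase: φ = -8.8°.

|H| = 0.9882 (-0.1 dB), φ = -8.8°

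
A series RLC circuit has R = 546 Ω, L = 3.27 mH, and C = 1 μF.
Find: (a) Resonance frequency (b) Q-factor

Step 1 — Resonance condition Im(Z)=0 gives ω₀ = 1/√(LC).
Step 2 — ω₀ = 1/√(0.00327·1e-06) = 1.749e+04 rad/s.
Step 3 — f₀ = ω₀/(2π) = 2783 Hz.
Step 4 — Series Q: Q = ω₀L/R = 1.749e+04·0.00327/546 = 0.1047.

(a) f₀ = 2783 Hz  (b) Q = 0.1047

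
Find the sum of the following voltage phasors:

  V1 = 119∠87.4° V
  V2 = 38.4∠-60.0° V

Step 1 — Convert each phasor to rectangular form:
  V1 = 119·(cos(87.4°) + j·sin(87.4°)) = 5.398 + j118.9 V
  V2 = 38.4·(cos(-60.0°) + j·sin(-60.0°)) = 19.2 - j33.26 V
Step 2 — Sum components: V_total = 24.6 + j85.62 V.
Step 3 — Convert to polar: |V_total| = 89.09 V, ∠V_total = 74.0°.

V_total = 89.09∠74.0° V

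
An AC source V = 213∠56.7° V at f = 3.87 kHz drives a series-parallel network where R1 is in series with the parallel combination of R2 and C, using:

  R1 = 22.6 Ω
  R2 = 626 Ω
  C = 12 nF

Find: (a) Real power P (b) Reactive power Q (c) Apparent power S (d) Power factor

Step 1 — Angular frequency: ω = 2π·f = 2π·3870 = 2.432e+04 rad/s.
Step 2 — Component impedances:
  R1: Z = R = 22.6 Ω
  R2: Z = R = 626 Ω
  C: Z = 1/(jωC) = -j/(ω·C) = 0 - j3427 Ω
Step 3 — Parallel branch: R2 || C = 1/(1/R2 + 1/C) = 605.8 - j110.7 Ω.
Step 4 — Series with R1: Z_total = R1 + (R2 || C) = 628.4 - j110.7 Ω = 638.1∠-10.0° Ω.
Step 5 — Source phasor: V = 213∠56.7° V = 116.9 + j178 V.
Step 6 — Current: I = V / Z = 0.1321 + j0.3066 A = 0.3338∠66.7° A.
Step 7 — Complex power: S = V·I* = 70.03 - j12.33 VA.
Step 8 — Real power: P = Re(S) = 70.03 W.
Step 9 — Reactive power: Q = Im(S) = -12.33 VAR.
Step 10 — Apparent power: |S| = 71.11 VA.
Step 11 — Power factor: PF = P/|S| = 0.9848 (leading).

(a) P = 70.03 W  (b) Q = -12.33 VAR  (c) S = 71.11 VA  (d) PF = 0.9848 (leading)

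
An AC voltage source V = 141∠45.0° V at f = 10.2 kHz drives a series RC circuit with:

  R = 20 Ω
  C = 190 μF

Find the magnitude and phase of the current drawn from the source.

Step 1 — Angular frequency: ω = 2π·f = 2π·1.02e+04 = 6.409e+04 rad/s.
Step 2 — Component impedances:
  R: Z = R = 20 Ω
  C: Z = 1/(jωC) = -j/(ω·C) = 0 - j0.08212 Ω
Step 3 — Series combination: Z_total = R + C = 20 - j0.08212 Ω = 20∠-0.2° Ω.
Step 4 — Source phasor: V = 141∠45.0° V = 99.7 + j99.7 V.
Step 5 — Ohm's law: I = V / Z_total = (99.7 + j99.7) / (20 - j0.08212) = 4.965 + j5.005 A.
Step 6 — Convert to polar: |I| = 7.05 A, ∠I = 45.2°.

I = 7.05∠45.2° A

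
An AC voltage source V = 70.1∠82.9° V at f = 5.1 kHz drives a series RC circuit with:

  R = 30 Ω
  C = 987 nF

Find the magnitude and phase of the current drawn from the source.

Step 1 — Angular frequency: ω = 2π·f = 2π·5100 = 3.204e+04 rad/s.
Step 2 — Component impedances:
  R: Z = R = 30 Ω
  C: Z = 1/(jωC) = -j/(ω·C) = 0 - j31.62 Ω
Step 3 — Series combination: Z_total = R + C = 30 - j31.62 Ω = 43.59∠-46.5° Ω.
Step 4 — Source phasor: V = 70.1∠82.9° V = 8.664 + j69.56 V.
Step 5 — Ohm's law: I = V / Z_total = (8.664 + j69.56) / (30 - j31.62) = -1.021 + j1.243 A.
Step 6 — Convert to polar: |I| = 1.608 A, ∠I = 129.4°.

I = 1.608∠129.4° A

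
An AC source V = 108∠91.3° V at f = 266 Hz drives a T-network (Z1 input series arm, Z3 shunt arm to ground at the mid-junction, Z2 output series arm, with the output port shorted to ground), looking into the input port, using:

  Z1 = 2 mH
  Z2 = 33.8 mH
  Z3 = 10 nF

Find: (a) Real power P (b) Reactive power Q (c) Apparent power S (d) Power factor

Step 1 — Angular frequency: ω = 2π·f = 2π·266 = 1671 rad/s.
Step 2 — Component impedances:
  Z1: Z = jωL = j·1671·0.002 = 0 + j3.343 Ω
  Z2: Z = jωL = j·1671·0.0338 = 0 + j56.49 Ω
  Z3: Z = 1/(jωC) = -j/(ω·C) = 0 - j5.983e+04 Ω
Step 3 — With the output port shorted to ground, the output series arm Z2 runs from the junction to ground; the shunt arm Z3 also runs from the junction to ground. They appear in parallel: Z3 || Z2 = 0 + j56.54 Ω.
Step 4 — Series with input arm Z1: Z_in = Z1 + (Z3 || Z2) = 0 + j59.89 Ω = 59.89∠90.0° Ω.
Step 5 — Source phasor: V = 108∠91.3° V = -2.45 + j108 V.
Step 6 — Current: I = V / Z = 1.803 + j0.04091 A = 1.803∠1.3° A.
Step 7 — Complex power: S = V·I* = 0 + j194.8 VA.
Step 8 — Real power: P = Re(S) = 0 W.
Step 9 — Reactive power: Q = Im(S) = 194.8 VAR.
Step 10 — Apparent power: |S| = 194.8 VA.
Step 11 — Power factor: PF = P/|S| = 0 (lagging).

(a) P = 0 W  (b) Q = 194.8 VAR  (c) S = 194.8 VA  (d) PF = 0 (lagging)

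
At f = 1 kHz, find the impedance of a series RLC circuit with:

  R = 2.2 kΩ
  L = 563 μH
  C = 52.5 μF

Step 1 — Angular frequency: ω = 2π·f = 2π·1000 = 6283 rad/s.
Step 2 — Component impedances:
  R: Z = R = 2200 Ω
  L: Z = jωL = j·6283·0.000563 = 0 + j3.537 Ω
  C: Z = 1/(jωC) = -j/(ω·C) = 0 - j3.032 Ω
Step 3 — Series combination: Z_total = R + L + C = 2200 + j0.5059 Ω = 2200∠0.0° Ω.

Z = 2200 + j0.5059 Ω = 2200∠0.0° Ω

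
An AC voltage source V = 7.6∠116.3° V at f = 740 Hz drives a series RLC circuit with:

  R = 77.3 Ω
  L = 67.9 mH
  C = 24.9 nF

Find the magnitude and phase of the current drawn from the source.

Step 1 — Angular frequency: ω = 2π·f = 2π·740 = 4650 rad/s.
Step 2 — Component impedances:
  R: Z = R = 77.3 Ω
  L: Z = jωL = j·4650·0.0679 = 0 + j315.7 Ω
  C: Z = 1/(jωC) = -j/(ω·C) = 0 - j8638 Ω
Step 3 — Series combination: Z_total = R + L + C = 77.3 - j8322 Ω = 8322∠-89.5° Ω.
Step 4 — Source phasor: V = 7.6∠116.3° V = -3.367 + j6.813 V.
Step 5 — Ohm's law: I = V / Z_total = (-3.367 + j6.813) / (77.3 - j8322) = -0.0008224 - j0.000397 A.
Step 6 — Convert to polar: |I| = 0.0009132 A, ∠I = -154.2°.

I = 0.0009132∠-154.2° A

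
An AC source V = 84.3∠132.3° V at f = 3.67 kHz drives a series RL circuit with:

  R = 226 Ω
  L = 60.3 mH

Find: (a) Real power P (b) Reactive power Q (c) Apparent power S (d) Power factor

Step 1 — Angular frequency: ω = 2π·f = 2π·3670 = 2.306e+04 rad/s.
Step 2 — Component impedances:
  R: Z = R = 226 Ω
  L: Z = jωL = j·2.306e+04·0.0603 = 0 + j1390 Ω
Step 3 — Series combination: Z_total = R + L = 226 + j1390 Ω = 1409∠80.8° Ω.
Step 4 — Source phasor: V = 84.3∠132.3° V = -56.73 + j62.35 V.
Step 5 — Current: I = V / Z = 0.03723 + j0.04685 A = 0.05984∠51.5° A.
Step 6 — Complex power: S = V·I* = 0.8093 + j4.979 VA.
Step 7 — Real power: P = Re(S) = 0.8093 W.
Step 8 — Reactive power: Q = Im(S) = 4.979 VAR.
Step 9 — Apparent power: |S| = 5.045 VA.
Step 10 — Power factor: PF = P/|S| = 0.1604 (lagging).

(a) P = 0.8093 W  (b) Q = 4.979 VAR  (c) S = 5.045 VA  (d) PF = 0.1604 (lagging)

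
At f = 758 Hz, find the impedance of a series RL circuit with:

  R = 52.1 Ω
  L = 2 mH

Step 1 — Angular frequency: ω = 2π·f = 2π·758 = 4763 rad/s.
Step 2 — Component impedances:
  R: Z = R = 52.1 Ω
  L: Z = jωL = j·4763·0.002 = 0 + j9.525 Ω
Step 3 — Series combination: Z_total = R + L = 52.1 + j9.525 Ω = 52.96∠10.4° Ω.

Z = 52.1 + j9.525 Ω = 52.96∠10.4° Ω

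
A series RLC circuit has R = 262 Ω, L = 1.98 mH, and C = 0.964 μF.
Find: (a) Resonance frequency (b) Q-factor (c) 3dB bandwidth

Step 1 — Resonance: ω₀ = 1/√(LC) = 1/√(0.00198·9.64e-07) = 2.289e+04 rad/s.
Step 2 — f₀ = ω₀/(2π) = 3643 Hz.
Step 3 — Series Q: Q = ω₀L/R = 2.289e+04·0.00198/262 = 0.173.
Step 4 — Bandwidth: Δω = ω₀/Q = 1.323e+05 rad/s; BW = Δω/(2π) = 2.106e+04 Hz.

(a) f₀ = 3643 Hz  (b) Q = 0.173  (c) BW = 2.106e+04 Hz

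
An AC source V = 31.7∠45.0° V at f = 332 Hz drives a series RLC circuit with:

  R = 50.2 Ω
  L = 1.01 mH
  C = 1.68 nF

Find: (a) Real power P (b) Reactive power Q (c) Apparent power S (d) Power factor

Step 1 — Angular frequency: ω = 2π·f = 2π·332 = 2086 rad/s.
Step 2 — Component impedances:
  R: Z = R = 50.2 Ω
  L: Z = jωL = j·2086·0.00101 = 0 + j2.107 Ω
  C: Z = 1/(jωC) = -j/(ω·C) = 0 - j2.853e+05 Ω
Step 3 — Series combination: Z_total = R + L + C = 50.2 - j2.853e+05 Ω = 2.853e+05∠-90.0° Ω.
Step 4 — Source phasor: V = 31.7∠45.0° V = 22.42 + j22.42 V.
Step 5 — Current: I = V / Z = -7.854e-05 + j7.857e-05 A = 0.0001111∠135.0° A.
Step 6 — Complex power: S = V·I* = 6.196e-07 - j0.003522 VA.
Step 7 — Real power: P = Re(S) = 6.196e-07 W.
Step 8 — Reactive power: Q = Im(S) = -0.003522 VAR.
Step 9 — Apparent power: |S| = 0.003522 VA.
Step 10 — Power factor: PF = P/|S| = 0.0001759 (leading).

(a) P = 6.196e-07 W  (b) Q = -0.003522 VAR  (c) S = 0.003522 VA  (d) PF = 0.0001759 (leading)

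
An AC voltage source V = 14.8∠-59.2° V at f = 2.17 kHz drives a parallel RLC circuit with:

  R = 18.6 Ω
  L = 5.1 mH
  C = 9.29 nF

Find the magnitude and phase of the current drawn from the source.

Step 1 — Angular frequency: ω = 2π·f = 2π·2170 = 1.363e+04 rad/s.
Step 2 — Component impedances:
  R: Z = R = 18.6 Ω
  L: Z = jωL = j·1.363e+04·0.0051 = 0 + j69.54 Ω
  C: Z = 1/(jωC) = -j/(ω·C) = 0 - j7895 Ω
Step 3 — Parallel combination: 1/Z_total = 1/R + 1/L + 1/C; Z_total = 17.38 + j4.608 Ω = 17.98∠14.8° Ω.
Step 4 — Source phasor: V = 14.8∠-59.2° V = 7.578 - j12.71 V.
Step 5 — Ohm's law: I = V / Z_total = (7.578 - j12.71) / (17.38 + j4.608) = 0.2262 - j0.7915 A.
Step 6 — Convert to polar: |I| = 0.8232 A, ∠I = -74.0°.

I = 0.8232∠-74.0° A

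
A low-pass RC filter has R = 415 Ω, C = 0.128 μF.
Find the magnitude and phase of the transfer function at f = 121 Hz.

Step 1 — Angular frequency: ω = 2π·121 = 760.3 rad/s.
Step 2 — Transfer function: H(jω) = 1/(1 + jωRC).
Step 3 — Denominator: 1 + jωRC = 1 + j·760.3·415·1.28e-07 = 1 + j0.04039.
Step 4 — H = 0.9984 - j0.04032.
Step 5 — Magnitude: |H| = 0.9992 (-0.0 dB); phase: φ = -2.3°.

|H| = 0.9992 (-0.0 dB), φ = -2.3°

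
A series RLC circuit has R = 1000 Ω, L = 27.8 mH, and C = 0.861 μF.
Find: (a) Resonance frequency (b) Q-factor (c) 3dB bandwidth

Step 1 — Resonance: ω₀ = 1/√(LC) = 1/√(0.0278·8.61e-07) = 6464 rad/s.
Step 2 — f₀ = ω₀/(2π) = 1029 Hz.
Step 3 — Series Q: Q = ω₀L/R = 6464·0.0278/1000 = 0.1797.
Step 4 — Bandwidth: Δω = ω₀/Q = 3.597e+04 rad/s; BW = Δω/(2π) = 5725 Hz.

(a) f₀ = 1029 Hz  (b) Q = 0.1797  (c) BW = 5725 Hz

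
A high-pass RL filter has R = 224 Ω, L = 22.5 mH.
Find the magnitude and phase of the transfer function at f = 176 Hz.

Step 1 — Angular frequency: ω = 2π·176 = 1106 rad/s.
Step 2 — Transfer function: H(jω) = jωL/(R + jωL).
Step 3 — Numerator jωL = j·24.88; denominator R + jωL = 224 + j24.88.
Step 4 — H = 0.01219 + j0.1097.
Step 5 — Magnitude: |H| = 0.1104 (-19.1 dB); phase: φ = 83.7°.

|H| = 0.1104 (-19.1 dB), φ = 83.7°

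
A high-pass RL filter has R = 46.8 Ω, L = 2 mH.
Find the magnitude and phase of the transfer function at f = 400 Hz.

Step 1 — Angular frequency: ω = 2π·400 = 2513 rad/s.
Step 2 — Transfer function: H(jω) = jωL/(R + jωL).
Step 3 — Numerator jωL = j·5.027; denominator R + jωL = 46.8 + j5.027.
Step 4 — H = 0.0114 + j0.1062.
Step 5 — Magnitude: |H| = 0.1068 (-19.4 dB); phase: φ = 83.9°.

|H| = 0.1068 (-19.4 dB), φ = 83.9°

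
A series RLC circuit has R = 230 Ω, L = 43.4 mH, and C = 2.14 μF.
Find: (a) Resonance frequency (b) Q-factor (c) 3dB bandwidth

Step 1 — Resonance: ω₀ = 1/√(LC) = 1/√(0.0434·2.14e-06) = 3281 rad/s.
Step 2 — f₀ = ω₀/(2π) = 522.2 Hz.
Step 3 — Series Q: Q = ω₀L/R = 3281·0.0434/230 = 0.6192.
Step 4 — Bandwidth: Δω = ω₀/Q = 5300 rad/s; BW = Δω/(2π) = 843.4 Hz.

(a) f₀ = 522.2 Hz  (b) Q = 0.6192  (c) BW = 843.4 Hz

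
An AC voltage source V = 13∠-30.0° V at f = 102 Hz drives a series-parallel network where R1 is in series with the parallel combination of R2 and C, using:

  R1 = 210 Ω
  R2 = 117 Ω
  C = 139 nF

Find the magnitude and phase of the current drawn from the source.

Step 1 — Angular frequency: ω = 2π·f = 2π·102 = 640.9 rad/s.
Step 2 — Component impedances:
  R1: Z = R = 210 Ω
  R2: Z = R = 117 Ω
  C: Z = 1/(jωC) = -j/(ω·C) = 0 - j1.123e+04 Ω
Step 3 — Parallel branch: R2 || C = 1/(1/R2 + 1/C) = 117 - j1.219 Ω.
Step 4 — Series with R1: Z_total = R1 + (R2 || C) = 327 - j1.219 Ω = 327∠-0.2° Ω.
Step 5 — Source phasor: V = 13∠-30.0° V = 11.26 - j6.5 V.
Step 6 — Ohm's law: I = V / Z_total = (11.26 - j6.5) / (327 - j1.219) = 0.0345 - j0.01975 A.
Step 7 — Convert to polar: |I| = 0.03976 A, ∠I = -29.8°.

I = 0.03976∠-29.8° A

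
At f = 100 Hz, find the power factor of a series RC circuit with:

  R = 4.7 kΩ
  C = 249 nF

Step 1 — Angular frequency: ω = 2π·f = 2π·100 = 628.3 rad/s.
Step 2 — Component impedances:
  R: Z = R = 4700 Ω
  C: Z = 1/(jωC) = -j/(ω·C) = 0 - j6392 Ω
Step 3 — Series combination: Z_total = R + C = 4700 - j6392 Ω = 7934∠-53.7° Ω.
Step 4 — Power factor: PF = cos(φ) = Re(Z)/|Z| = 4700/7934 = 0.5924.
Step 5 — Type: Im(Z) = -6392 ⇒ leading (phase φ = -53.7°).

PF = 0.5924 (leading, φ = -53.7°)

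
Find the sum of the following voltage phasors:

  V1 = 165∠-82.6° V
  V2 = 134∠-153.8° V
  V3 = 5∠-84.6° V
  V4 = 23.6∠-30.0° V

Step 1 — Convert each phasor to rectangular form:
  V1 = 165·(cos(-82.6°) + j·sin(-82.6°)) = 21.25 - j163.6 V
  V2 = 134·(cos(-153.8°) + j·sin(-153.8°)) = -120.2 - j59.16 V
  V3 = 5·(cos(-84.6°) + j·sin(-84.6°)) = 0.4705 - j4.978 V
  V4 = 23.6·(cos(-30.0°) + j·sin(-30.0°)) = 20.44 - j11.8 V
Step 2 — Sum components: V_total = -78.07 - j239.6 V.
Step 3 — Convert to polar: |V_total| = 252 V, ∠V_total = -108.1°.

V_total = 252∠-108.1° V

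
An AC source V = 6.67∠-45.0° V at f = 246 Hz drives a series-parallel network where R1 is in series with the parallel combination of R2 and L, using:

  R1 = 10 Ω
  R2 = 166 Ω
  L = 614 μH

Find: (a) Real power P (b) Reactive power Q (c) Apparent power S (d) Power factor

Step 1 — Angular frequency: ω = 2π·f = 2π·246 = 1546 rad/s.
Step 2 — Component impedances:
  R1: Z = R = 10 Ω
  R2: Z = R = 166 Ω
  L: Z = jωL = j·1546·0.000614 = 0 + j0.949 Ω
Step 3 — Parallel branch: R2 || L = 1/(1/R2 + 1/L) = 0.005426 + j0.949 Ω.
Step 4 — Series with R1: Z_total = R1 + (R2 || L) = 10.01 + j0.949 Ω = 10.05∠5.4° Ω.
Step 5 — Source phasor: V = 6.67∠-45.0° V = 4.716 - j4.716 V.
Step 6 — Current: I = V / Z = 0.4229 - j0.5115 A = 0.6637∠-50.4° A.
Step 7 — Complex power: S = V·I* = 4.407 + j0.418 VA.
Step 8 — Real power: P = Re(S) = 4.407 W.
Step 9 — Reactive power: Q = Im(S) = 0.418 VAR.
Step 10 — Apparent power: |S| = 4.427 VA.
Step 11 — Power factor: PF = P/|S| = 0.9955 (lagging).

(a) P = 4.407 W  (b) Q = 0.418 VAR  (c) S = 4.427 VA  (d) PF = 0.9955 (lagging)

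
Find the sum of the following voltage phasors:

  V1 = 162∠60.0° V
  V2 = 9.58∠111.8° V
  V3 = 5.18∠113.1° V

Step 1 — Convert each phasor to rectangular form:
  V1 = 162·(cos(60.0°) + j·sin(60.0°)) = 81 + j140.3 V
  V2 = 9.58·(cos(111.8°) + j·sin(111.8°)) = -3.558 + j8.895 V
  V3 = 5.18·(cos(113.1°) + j·sin(113.1°)) = -2.032 + j4.765 V
Step 2 — Sum components: V_total = 75.41 + j154 V.
Step 3 — Convert to polar: |V_total| = 171.4 V, ∠V_total = 63.9°.

V_total = 171.4∠63.9° V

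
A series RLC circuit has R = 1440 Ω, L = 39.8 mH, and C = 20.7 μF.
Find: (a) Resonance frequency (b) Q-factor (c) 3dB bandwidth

Step 1 — Resonance: ω₀ = 1/√(LC) = 1/√(0.0398·2.07e-05) = 1102 rad/s.
Step 2 — f₀ = ω₀/(2π) = 175.3 Hz.
Step 3 — Series Q: Q = ω₀L/R = 1102·0.0398/1440 = 0.03045.
Step 4 — Bandwidth: Δω = ω₀/Q = 3.618e+04 rad/s; BW = Δω/(2π) = 5758 Hz.

(a) f₀ = 175.3 Hz  (b) Q = 0.03045  (c) BW = 5758 Hz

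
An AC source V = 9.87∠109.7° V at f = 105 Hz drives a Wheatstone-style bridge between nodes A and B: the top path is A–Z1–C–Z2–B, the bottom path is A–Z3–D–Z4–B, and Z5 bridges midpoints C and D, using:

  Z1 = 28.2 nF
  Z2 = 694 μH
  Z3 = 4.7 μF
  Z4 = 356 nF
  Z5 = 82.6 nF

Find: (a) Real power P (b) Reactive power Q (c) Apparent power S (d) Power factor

Step 1 — Angular frequency: ω = 2π·f = 2π·105 = 659.7 rad/s.
Step 2 — Component impedances:
  Z1: Z = 1/(jωC) = -j/(ω·C) = 0 - j5.375e+04 Ω
  Z2: Z = jωL = j·659.7·0.000694 = 0 + j0.4579 Ω
  Z3: Z = 1/(jωC) = -j/(ω·C) = 0 - j322.5 Ω
  Z4: Z = 1/(jωC) = -j/(ω·C) = 0 - j4258 Ω
  Z5: Z = 1/(jωC) = -j/(ω·C) = 0 - j1.835e+04 Ω
Step 3 — Bridge requires nodal analysis (the Z5 bridge couples midpoints C and D, so the two paths cannot be reduced to a simple series/parallel combination). Setting node B to ground and injecting 1 A at node A, the 3-node admittance system at A, C, D solves to V_A = Z_AB = 0 - j3530 Ω = 3530∠-90.0° Ω.
Step 4 — Source phasor: V = 9.87∠109.7° V = -3.327 + j9.292 V.
Step 5 — Current: I = V / Z = -0.002632 - j0.0009425 A = 0.002796∠-160.3° A.
Step 6 — Complex power: S = V·I* = 0 - j0.0276 VA.
Step 7 — Real power: P = Re(S) = 0 W.
Step 8 — Reactive power: Q = Im(S) = -0.0276 VAR.
Step 9 — Apparent power: |S| = 0.0276 VA.
Step 10 — Power factor: PF = P/|S| = 0 (leading).

(a) P = 0 W  (b) Q = -0.0276 VAR  (c) S = 0.0276 VA  (d) PF = 0 (leading)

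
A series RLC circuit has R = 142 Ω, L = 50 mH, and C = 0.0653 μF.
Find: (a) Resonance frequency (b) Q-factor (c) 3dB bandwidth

Step 1 — Resonance: ω₀ = 1/√(LC) = 1/√(0.05·6.53e-08) = 1.75e+04 rad/s.
Step 2 — f₀ = ω₀/(2π) = 2785 Hz.
Step 3 — Series Q: Q = ω₀L/R = 1.75e+04·0.05/142 = 6.162.
Step 4 — Bandwidth: Δω = ω₀/Q = 2840 rad/s; BW = Δω/(2π) = 452 Hz.

(a) f₀ = 2785 Hz  (b) Q = 6.162  (c) BW = 452 Hz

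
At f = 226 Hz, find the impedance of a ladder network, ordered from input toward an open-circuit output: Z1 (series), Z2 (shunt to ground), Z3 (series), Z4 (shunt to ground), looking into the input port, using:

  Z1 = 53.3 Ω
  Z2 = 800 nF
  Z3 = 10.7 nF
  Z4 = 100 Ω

Step 1 — Angular frequency: ω = 2π·f = 2π·226 = 1420 rad/s.
Step 2 — Component impedances:
  Z1: Z = R = 53.3 Ω
  Z2: Z = 1/(jωC) = -j/(ω·C) = 0 - j880.3 Ω
  Z3: Z = 1/(jωC) = -j/(ω·C) = 0 - j6.582e+04 Ω
  Z4: Z = R = 100 Ω
Step 3 — Ladder network (open output): work backward from the far end, alternating series and parallel combinations. Z_in = 53.32 - j868.7 Ω = 870.3∠-86.5° Ω.

Z = 53.32 - j868.7 Ω = 870.3∠-86.5° Ω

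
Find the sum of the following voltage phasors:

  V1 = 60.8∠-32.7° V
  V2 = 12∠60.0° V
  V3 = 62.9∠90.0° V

Step 1 — Convert each phasor to rectangular form:
  V1 = 60.8·(cos(-32.7°) + j·sin(-32.7°)) = 51.16 - j32.85 V
  V2 = 12·(cos(60.0°) + j·sin(60.0°)) = 6 + j10.39 V
  V3 = 62.9·(cos(90.0°) + j·sin(90.0°)) = 0 + j62.9 V
Step 2 — Sum components: V_total = 57.16 + j40.45 V.
Step 3 — Convert to polar: |V_total| = 70.03 V, ∠V_total = 35.3°.

V_total = 70.03∠35.3° V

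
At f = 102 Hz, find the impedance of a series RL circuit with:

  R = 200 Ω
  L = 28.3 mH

Step 1 — Angular frequency: ω = 2π·f = 2π·102 = 640.9 rad/s.
Step 2 — Component impedances:
  R: Z = R = 200 Ω
  L: Z = jωL = j·640.9·0.0283 = 0 + j18.14 Ω
Step 3 — Series combination: Z_total = R + L = 200 + j18.14 Ω = 200.8∠5.2° Ω.

Z = 200 + j18.14 Ω = 200.8∠5.2° Ω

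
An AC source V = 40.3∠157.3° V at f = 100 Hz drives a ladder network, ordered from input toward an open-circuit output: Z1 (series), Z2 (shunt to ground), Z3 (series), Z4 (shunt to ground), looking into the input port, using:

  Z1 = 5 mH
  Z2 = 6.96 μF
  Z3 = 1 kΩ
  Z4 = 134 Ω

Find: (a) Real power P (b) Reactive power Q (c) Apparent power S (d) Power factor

Step 1 — Angular frequency: ω = 2π·f = 2π·100 = 628.3 rad/s.
Step 2 — Component impedances:
  Z1: Z = jωL = j·628.3·0.005 = 0 + j3.142 Ω
  Z2: Z = 1/(jωC) = -j/(ω·C) = 0 - j228.7 Ω
  Z3: Z = R = 1000 Ω
  Z4: Z = R = 134 Ω
Step 3 — Ladder network (open output): work backward from the far end, alternating series and parallel combinations. Z_in = 44.31 - j216.6 Ω = 221.1∠-78.4° Ω.
Step 4 — Source phasor: V = 40.3∠157.3° V = -37.18 + j15.55 V.
Step 5 — Current: I = V / Z = -0.1026 - j0.1507 A = 0.1823∠-124.3° A.
Step 6 — Complex power: S = V·I* = 1.472 - j7.197 VA.
Step 7 — Real power: P = Re(S) = 1.472 W.
Step 8 — Reactive power: Q = Im(S) = -7.197 VAR.
Step 9 — Apparent power: |S| = 7.346 VA.
Step 10 — Power factor: PF = P/|S| = 0.2004 (leading).

(a) P = 1.472 W  (b) Q = -7.197 VAR  (c) S = 7.346 VA  (d) PF = 0.2004 (leading)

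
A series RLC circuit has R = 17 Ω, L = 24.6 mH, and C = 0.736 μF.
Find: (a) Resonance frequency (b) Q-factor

Step 1 — Resonance condition Im(Z)=0 gives ω₀ = 1/√(LC).
Step 2 — ω₀ = 1/√(0.0246·7.36e-07) = 7432 rad/s.
Step 3 — f₀ = ω₀/(2π) = 1183 Hz.
Step 4 — Series Q: Q = ω₀L/R = 7432·0.0246/17 = 10.75.

(a) f₀ = 1183 Hz  (b) Q = 10.75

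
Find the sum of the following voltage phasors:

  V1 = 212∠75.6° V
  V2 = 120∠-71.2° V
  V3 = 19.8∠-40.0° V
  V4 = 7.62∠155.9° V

Step 1 — Convert each phasor to rectangular form:
  V1 = 212·(cos(75.6°) + j·sin(75.6°)) = 52.72 + j205.3 V
  V2 = 120·(cos(-71.2°) + j·sin(-71.2°)) = 38.67 - j113.6 V
  V3 = 19.8·(cos(-40.0°) + j·sin(-40.0°)) = 15.17 - j12.73 V
  V4 = 7.62·(cos(155.9°) + j·sin(155.9°)) = -6.956 + j3.111 V
Step 2 — Sum components: V_total = 99.61 + j82.13 V.
Step 3 — Convert to polar: |V_total| = 129.1 V, ∠V_total = 39.5°.

V_total = 129.1∠39.5° V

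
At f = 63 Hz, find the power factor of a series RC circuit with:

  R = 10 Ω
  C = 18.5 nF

Step 1 — Angular frequency: ω = 2π·f = 2π·63 = 395.8 rad/s.
Step 2 — Component impedances:
  R: Z = R = 10 Ω
  C: Z = 1/(jωC) = -j/(ω·C) = 0 - j1.366e+05 Ω
Step 3 — Series combination: Z_total = R + C = 10 - j1.366e+05 Ω = 1.366e+05∠-90.0° Ω.
Step 4 — Power factor: PF = cos(φ) = Re(Z)/|Z| = 10/1.3656e+05 = 7.323e-05.
Step 5 — Type: Im(Z) = -1.366e+05 ⇒ leading (phase φ = -90.0°).

PF = 7.323e-05 (leading, φ = -90.0°)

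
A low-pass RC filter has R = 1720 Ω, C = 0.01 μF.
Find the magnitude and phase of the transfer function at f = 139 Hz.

Step 1 — Angular frequency: ω = 2π·139 = 873.4 rad/s.
Step 2 — Transfer function: H(jω) = 1/(1 + jωRC).
Step 3 — Denominator: 1 + jωRC = 1 + j·873.4·1720·1e-08 = 1 + j0.01502.
Step 4 — H = 0.9998 - j0.01502.
Step 5 — Magnitude: |H| = 0.9999 (-0.0 dB); phase: φ = -0.9°.

|H| = 0.9999 (-0.0 dB), φ = -0.9°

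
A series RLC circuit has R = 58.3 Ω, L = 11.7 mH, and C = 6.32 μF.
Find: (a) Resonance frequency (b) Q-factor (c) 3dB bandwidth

Step 1 — Resonance: ω₀ = 1/√(LC) = 1/√(0.0117·6.32e-06) = 3677 rad/s.
Step 2 — f₀ = ω₀/(2π) = 585.3 Hz.
Step 3 — Series Q: Q = ω₀L/R = 3677·0.0117/58.3 = 0.738.
Step 4 — Bandwidth: Δω = ω₀/Q = 4983 rad/s; BW = Δω/(2π) = 793.1 Hz.

(a) f₀ = 585.3 Hz  (b) Q = 0.738  (c) BW = 793.1 Hz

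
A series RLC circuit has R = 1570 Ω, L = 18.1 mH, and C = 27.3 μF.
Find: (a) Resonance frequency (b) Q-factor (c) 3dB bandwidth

Step 1 — Resonance condition Im(Z)=0 gives ω₀ = 1/√(LC).
Step 2 — ω₀ = 1/√(0.0181·2.73e-05) = 1423 rad/s.
Step 3 — f₀ = ω₀/(2π) = 226.4 Hz.
Step 4 — Series Q: Q = ω₀L/R = 1423·0.0181/1570 = 0.0164.
Step 5 — 3dB bandwidth: Δω = ω₀/Q = 8.674e+04 rad/s; BW = Δω/(2π) = 1.381e+04 Hz.

(a) f₀ = 226.4 Hz  (b) Q = 0.0164  (c) BW = 1.381e+04 Hz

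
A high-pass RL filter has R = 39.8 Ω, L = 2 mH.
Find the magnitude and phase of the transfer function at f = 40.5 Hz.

Step 1 — Angular frequency: ω = 2π·40.5 = 254.5 rad/s.
Step 2 — Transfer function: H(jω) = jωL/(R + jωL).
Step 3 — Numerator jωL = j·0.5089; denominator R + jωL = 39.8 + j0.5089.
Step 4 — H = 0.0001635 + j0.01279.
Step 5 — Magnitude: |H| = 0.01279 (-37.9 dB); phase: φ = 89.3°.

|H| = 0.01279 (-37.9 dB), φ = 89.3°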